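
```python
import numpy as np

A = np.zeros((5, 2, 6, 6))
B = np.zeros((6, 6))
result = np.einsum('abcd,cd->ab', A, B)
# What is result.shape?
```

(5, 2)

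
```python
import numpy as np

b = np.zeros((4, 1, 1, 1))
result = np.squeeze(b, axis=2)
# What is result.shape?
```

(4, 1, 1)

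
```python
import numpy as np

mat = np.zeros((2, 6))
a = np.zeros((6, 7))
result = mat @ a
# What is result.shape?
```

(2, 7)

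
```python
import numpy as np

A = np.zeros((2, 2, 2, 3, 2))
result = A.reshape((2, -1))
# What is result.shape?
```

(2, 24)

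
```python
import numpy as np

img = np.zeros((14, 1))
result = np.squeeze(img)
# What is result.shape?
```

(14,)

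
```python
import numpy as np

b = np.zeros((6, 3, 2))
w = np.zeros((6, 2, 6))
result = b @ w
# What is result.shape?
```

(6, 3, 6)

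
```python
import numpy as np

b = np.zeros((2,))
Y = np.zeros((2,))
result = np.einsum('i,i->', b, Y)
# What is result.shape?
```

()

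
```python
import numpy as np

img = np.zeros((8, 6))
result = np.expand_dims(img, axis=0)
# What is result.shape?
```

(1, 8, 6)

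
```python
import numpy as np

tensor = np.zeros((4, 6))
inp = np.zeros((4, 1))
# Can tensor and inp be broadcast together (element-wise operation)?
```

Yes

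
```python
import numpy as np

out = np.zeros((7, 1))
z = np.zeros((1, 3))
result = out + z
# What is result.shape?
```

(7, 3)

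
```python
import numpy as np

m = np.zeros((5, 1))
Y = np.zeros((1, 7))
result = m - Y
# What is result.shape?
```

(5, 7)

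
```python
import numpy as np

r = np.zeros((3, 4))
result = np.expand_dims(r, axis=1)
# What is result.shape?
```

(3, 1, 4)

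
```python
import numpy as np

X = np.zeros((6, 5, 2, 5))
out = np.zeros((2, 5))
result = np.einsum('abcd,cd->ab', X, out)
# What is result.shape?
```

(6, 5)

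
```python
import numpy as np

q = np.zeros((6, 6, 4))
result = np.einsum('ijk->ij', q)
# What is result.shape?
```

(6, 6)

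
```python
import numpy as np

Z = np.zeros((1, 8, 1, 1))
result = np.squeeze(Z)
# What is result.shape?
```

(8,)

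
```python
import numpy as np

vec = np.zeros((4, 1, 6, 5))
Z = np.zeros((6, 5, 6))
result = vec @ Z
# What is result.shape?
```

(4, 6, 6, 6)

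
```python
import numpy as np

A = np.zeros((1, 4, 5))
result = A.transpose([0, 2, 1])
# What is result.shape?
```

(1, 5, 4)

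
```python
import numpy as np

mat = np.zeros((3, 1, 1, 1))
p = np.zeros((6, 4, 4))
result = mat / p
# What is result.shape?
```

(3, 6, 4, 4)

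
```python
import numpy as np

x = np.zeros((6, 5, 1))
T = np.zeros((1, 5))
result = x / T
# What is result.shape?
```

(6, 5, 5)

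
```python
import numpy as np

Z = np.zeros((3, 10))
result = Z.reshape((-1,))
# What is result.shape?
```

(30,)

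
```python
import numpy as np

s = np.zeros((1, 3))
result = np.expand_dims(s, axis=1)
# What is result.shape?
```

(1, 1, 3)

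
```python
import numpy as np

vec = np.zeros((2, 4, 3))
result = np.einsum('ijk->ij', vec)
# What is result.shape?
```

(2, 4)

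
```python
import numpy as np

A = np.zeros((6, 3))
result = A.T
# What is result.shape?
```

(3, 6)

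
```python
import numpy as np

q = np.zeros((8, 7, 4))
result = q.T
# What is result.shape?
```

(4, 7, 8)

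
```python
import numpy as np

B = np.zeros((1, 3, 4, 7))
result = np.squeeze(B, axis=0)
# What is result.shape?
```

(3, 4, 7)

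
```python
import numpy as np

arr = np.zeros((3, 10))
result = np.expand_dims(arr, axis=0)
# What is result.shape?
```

(1, 3, 10)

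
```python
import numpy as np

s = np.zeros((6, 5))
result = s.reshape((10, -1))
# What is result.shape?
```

(10, 3)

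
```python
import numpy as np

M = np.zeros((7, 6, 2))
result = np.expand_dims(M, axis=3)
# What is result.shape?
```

(7, 6, 2, 1)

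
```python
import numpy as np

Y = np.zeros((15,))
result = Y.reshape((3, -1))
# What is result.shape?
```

(3, 5)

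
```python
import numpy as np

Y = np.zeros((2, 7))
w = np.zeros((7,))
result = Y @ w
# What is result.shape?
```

(2,)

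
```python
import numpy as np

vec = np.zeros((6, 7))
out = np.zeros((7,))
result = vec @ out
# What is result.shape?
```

(6,)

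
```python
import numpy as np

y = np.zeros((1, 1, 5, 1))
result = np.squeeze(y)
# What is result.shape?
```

(5,)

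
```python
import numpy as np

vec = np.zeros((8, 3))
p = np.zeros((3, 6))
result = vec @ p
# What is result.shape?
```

(8, 6)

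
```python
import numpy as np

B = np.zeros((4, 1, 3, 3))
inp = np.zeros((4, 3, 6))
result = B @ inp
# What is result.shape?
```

(4, 4, 3, 6)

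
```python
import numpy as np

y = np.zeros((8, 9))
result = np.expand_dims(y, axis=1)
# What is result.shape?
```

(8, 1, 9)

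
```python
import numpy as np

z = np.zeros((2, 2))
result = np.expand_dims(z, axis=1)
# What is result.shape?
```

(2, 1, 2)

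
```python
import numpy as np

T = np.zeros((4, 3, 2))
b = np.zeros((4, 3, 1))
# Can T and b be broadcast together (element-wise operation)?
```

Yes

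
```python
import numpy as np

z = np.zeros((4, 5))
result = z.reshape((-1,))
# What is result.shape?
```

(20,)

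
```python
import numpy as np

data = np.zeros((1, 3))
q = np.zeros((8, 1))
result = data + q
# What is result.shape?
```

(8, 3)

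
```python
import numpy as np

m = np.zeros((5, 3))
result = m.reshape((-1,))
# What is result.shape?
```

(15,)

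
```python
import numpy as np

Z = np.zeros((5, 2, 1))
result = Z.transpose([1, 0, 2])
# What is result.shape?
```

(2, 5, 1)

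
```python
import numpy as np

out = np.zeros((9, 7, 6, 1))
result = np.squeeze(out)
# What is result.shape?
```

(9, 7, 6)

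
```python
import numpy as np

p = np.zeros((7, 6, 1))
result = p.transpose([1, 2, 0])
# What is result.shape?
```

(6, 1, 7)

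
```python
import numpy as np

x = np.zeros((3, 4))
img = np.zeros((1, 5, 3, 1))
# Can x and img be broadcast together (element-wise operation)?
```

Yes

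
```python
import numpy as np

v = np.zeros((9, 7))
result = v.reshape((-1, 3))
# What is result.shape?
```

(21, 3)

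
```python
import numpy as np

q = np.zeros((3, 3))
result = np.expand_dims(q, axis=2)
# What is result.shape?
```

(3, 3, 1)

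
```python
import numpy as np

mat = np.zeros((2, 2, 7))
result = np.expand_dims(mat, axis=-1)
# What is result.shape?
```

(2, 2, 7, 1)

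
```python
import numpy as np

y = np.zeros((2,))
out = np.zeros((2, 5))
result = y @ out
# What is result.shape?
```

(5,)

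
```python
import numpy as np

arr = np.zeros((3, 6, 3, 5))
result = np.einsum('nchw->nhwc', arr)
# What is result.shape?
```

(3, 3, 5, 6)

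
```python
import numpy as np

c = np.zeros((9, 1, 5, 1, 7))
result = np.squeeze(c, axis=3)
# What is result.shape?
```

(9, 1, 5, 7)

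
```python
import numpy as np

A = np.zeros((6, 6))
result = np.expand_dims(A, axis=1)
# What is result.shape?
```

(6, 1, 6)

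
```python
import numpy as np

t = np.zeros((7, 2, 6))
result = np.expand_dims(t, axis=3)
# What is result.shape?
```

(7, 2, 6, 1)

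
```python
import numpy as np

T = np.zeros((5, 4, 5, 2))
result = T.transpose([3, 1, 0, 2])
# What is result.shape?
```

(2, 4, 5, 5)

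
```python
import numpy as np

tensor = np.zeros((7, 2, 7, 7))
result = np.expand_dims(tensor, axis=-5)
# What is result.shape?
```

(1, 7, 2, 7, 7)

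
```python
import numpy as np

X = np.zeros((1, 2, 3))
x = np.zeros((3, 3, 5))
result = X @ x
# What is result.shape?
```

(3, 2, 5)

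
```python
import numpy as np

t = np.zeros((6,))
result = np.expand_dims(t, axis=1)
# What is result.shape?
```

(6, 1)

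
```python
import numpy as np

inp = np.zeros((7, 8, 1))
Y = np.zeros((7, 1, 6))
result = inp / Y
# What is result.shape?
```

(7, 8, 6)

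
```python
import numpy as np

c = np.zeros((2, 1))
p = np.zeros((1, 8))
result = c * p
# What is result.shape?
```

(2, 8)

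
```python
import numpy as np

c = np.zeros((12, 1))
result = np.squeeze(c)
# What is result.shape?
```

(12,)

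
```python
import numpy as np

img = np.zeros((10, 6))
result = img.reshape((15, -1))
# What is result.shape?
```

(15, 4)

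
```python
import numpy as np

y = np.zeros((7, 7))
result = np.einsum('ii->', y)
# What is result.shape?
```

()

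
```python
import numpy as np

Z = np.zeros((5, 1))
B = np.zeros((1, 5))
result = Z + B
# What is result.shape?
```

(5, 5)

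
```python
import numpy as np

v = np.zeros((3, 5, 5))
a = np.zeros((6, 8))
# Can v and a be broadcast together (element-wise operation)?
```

No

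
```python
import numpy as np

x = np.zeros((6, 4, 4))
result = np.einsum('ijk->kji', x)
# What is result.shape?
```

(4, 4, 6)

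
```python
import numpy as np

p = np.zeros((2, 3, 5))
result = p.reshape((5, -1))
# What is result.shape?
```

(5, 6)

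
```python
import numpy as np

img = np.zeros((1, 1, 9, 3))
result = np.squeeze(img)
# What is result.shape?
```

(9, 3)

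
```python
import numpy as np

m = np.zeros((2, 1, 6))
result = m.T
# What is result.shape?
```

(6, 1, 2)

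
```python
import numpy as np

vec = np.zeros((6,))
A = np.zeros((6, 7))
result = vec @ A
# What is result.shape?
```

(7,)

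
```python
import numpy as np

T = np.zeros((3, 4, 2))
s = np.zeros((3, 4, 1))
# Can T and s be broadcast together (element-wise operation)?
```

Yes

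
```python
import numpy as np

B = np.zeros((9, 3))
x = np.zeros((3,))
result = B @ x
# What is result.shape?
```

(9,)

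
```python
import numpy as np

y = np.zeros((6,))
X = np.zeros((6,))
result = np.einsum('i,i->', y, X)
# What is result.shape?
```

()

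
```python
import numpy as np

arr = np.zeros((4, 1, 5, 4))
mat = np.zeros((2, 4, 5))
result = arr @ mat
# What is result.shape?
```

(4, 2, 5, 5)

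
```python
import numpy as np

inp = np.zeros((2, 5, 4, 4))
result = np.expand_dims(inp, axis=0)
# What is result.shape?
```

(1, 2, 5, 4, 4)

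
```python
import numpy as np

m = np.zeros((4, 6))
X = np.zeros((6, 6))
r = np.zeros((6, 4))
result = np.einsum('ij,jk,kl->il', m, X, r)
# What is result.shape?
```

(4, 4)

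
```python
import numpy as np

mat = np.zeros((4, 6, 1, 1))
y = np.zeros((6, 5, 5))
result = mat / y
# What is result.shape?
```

(4, 6, 5, 5)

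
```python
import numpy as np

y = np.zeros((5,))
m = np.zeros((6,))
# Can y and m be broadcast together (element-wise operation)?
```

No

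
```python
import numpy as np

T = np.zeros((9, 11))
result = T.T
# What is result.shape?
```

(11, 9)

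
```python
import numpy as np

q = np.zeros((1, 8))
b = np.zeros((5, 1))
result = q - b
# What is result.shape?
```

(5, 8)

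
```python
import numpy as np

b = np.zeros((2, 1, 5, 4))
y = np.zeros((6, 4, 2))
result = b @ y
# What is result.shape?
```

(2, 6, 5, 2)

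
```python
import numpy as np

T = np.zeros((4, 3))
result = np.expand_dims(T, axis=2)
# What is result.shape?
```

(4, 3, 1)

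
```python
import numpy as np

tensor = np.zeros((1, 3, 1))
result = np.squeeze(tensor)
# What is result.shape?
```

(3,)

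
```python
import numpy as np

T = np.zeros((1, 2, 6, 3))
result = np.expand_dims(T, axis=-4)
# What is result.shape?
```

(1, 1, 2, 6, 3)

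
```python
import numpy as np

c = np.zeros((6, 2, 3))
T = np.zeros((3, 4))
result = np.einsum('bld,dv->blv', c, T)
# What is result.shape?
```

(6, 2, 4)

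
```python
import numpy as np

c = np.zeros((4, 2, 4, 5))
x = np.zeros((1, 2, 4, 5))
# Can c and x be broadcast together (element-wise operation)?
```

Yes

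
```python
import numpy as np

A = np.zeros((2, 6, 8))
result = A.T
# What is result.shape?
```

(8, 6, 2)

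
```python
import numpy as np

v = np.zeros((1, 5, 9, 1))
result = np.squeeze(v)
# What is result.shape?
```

(5, 9)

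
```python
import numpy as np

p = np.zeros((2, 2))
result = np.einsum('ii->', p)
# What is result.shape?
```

()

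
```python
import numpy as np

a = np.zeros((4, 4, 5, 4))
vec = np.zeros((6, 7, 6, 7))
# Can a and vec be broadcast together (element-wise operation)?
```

No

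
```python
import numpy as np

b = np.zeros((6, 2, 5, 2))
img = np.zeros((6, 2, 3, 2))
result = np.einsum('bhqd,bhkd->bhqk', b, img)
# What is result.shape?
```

(6, 2, 5, 3)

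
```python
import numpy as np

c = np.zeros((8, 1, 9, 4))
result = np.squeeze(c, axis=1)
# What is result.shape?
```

(8, 9, 4)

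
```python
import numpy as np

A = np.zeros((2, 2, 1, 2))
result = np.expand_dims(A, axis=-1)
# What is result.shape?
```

(2, 2, 1, 2, 1)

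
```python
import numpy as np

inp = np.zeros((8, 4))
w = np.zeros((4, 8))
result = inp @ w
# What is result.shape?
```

(8, 8)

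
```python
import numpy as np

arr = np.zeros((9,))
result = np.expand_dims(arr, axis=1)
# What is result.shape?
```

(9, 1)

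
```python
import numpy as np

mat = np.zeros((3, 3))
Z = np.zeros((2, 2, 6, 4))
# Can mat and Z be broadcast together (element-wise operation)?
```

No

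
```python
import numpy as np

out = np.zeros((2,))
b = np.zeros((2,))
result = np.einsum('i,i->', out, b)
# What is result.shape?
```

()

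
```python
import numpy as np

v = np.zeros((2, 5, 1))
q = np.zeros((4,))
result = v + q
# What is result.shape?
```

(2, 5, 4)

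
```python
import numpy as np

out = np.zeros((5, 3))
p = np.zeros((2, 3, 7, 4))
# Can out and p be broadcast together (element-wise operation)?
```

No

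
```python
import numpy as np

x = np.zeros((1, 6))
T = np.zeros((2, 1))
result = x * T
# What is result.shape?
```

(2, 6)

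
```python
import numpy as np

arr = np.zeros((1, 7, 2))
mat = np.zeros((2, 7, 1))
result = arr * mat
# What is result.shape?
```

(2, 7, 2)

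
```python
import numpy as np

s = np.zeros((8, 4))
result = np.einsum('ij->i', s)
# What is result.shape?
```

(8,)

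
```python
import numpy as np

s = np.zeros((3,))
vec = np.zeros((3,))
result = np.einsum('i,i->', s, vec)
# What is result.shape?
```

()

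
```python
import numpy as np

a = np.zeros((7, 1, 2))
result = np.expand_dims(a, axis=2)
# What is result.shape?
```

(7, 1, 1, 2)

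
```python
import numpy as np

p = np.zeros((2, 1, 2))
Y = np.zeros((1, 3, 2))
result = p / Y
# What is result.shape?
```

(2, 3, 2)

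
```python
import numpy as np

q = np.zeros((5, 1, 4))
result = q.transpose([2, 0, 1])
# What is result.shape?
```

(4, 5, 1)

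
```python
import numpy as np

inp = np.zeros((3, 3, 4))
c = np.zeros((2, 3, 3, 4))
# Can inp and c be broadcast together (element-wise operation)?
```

Yes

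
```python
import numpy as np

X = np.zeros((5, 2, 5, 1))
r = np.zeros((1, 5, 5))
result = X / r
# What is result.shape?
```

(5, 2, 5, 5)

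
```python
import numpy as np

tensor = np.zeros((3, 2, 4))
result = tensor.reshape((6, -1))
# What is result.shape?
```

(6, 4)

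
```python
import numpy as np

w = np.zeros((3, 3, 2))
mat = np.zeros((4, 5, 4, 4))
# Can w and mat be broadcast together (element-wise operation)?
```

No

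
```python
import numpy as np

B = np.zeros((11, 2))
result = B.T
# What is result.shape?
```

(2, 11)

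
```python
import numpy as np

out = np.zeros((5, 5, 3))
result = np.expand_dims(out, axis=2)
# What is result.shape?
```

(5, 5, 1, 3)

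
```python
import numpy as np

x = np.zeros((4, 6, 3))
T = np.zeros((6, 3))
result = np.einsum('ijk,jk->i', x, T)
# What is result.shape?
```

(4,)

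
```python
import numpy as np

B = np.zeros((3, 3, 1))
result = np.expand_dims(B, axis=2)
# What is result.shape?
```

(3, 3, 1, 1)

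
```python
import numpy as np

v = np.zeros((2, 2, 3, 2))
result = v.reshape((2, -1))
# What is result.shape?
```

(2, 12)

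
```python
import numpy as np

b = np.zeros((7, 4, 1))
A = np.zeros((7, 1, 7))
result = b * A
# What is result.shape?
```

(7, 4, 7)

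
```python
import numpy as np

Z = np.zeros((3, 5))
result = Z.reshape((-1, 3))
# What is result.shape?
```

(5, 3)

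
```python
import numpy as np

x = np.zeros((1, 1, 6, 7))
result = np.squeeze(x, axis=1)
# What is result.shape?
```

(1, 6, 7)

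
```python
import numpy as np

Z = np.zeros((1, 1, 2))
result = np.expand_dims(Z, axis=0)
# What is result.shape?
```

(1, 1, 1, 2)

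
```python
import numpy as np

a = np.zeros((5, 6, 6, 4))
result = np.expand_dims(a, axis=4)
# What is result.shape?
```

(5, 6, 6, 4, 1)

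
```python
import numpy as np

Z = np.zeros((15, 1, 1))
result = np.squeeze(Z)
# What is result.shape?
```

(15,)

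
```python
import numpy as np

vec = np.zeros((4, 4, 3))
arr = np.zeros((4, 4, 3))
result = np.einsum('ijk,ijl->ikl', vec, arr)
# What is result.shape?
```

(4, 3, 3)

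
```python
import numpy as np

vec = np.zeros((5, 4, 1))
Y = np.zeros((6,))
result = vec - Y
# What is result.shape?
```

(5, 4, 6)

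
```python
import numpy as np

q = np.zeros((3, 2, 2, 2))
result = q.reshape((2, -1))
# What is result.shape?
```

(2, 12)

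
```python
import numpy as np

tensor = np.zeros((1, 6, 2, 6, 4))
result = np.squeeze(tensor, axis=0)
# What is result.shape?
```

(6, 2, 6, 4)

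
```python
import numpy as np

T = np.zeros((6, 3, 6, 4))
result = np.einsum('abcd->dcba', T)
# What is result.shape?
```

(4, 6, 3, 6)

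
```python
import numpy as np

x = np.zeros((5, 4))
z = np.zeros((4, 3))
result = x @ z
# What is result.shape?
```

(5, 3)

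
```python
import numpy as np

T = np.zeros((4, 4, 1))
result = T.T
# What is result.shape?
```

(1, 4, 4)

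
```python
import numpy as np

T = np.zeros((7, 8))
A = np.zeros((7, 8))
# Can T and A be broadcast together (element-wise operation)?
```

Yes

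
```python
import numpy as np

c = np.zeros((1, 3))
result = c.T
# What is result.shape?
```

(3, 1)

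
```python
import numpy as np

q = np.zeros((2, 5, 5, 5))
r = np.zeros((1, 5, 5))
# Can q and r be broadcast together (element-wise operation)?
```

Yes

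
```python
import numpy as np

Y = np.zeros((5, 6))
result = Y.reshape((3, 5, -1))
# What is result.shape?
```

(3, 5, 2)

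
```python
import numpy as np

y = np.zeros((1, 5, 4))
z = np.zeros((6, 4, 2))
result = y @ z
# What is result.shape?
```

(6, 5, 2)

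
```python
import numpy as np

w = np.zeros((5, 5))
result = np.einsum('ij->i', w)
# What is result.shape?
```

(5,)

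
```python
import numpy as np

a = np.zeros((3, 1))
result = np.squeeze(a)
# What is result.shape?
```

(3,)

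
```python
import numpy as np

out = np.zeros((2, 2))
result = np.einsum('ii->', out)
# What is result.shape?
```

()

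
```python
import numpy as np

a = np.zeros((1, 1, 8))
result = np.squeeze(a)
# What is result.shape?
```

(8,)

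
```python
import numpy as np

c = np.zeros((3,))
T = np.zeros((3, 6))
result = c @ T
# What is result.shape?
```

(6,)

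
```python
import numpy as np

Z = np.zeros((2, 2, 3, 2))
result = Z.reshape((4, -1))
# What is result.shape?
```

(4, 6)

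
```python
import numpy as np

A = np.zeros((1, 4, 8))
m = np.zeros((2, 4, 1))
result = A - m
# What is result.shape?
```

(2, 4, 8)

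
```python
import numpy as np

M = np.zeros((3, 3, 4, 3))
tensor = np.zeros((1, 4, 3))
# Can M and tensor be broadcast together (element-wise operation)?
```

Yes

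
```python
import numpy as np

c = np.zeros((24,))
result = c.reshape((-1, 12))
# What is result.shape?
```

(2, 12)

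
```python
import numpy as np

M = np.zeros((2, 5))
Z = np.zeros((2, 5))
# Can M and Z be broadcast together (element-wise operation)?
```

Yes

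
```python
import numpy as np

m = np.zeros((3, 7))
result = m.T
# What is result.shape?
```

(7, 3)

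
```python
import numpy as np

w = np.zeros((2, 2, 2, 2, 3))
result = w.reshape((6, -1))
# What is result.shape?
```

(6, 8)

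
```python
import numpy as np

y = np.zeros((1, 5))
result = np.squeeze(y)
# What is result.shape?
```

(5,)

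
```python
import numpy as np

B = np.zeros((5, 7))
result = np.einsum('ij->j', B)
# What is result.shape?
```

(7,)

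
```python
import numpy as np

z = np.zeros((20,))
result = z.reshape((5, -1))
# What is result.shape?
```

(5, 4)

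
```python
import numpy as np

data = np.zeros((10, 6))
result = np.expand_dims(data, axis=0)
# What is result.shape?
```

(1, 10, 6)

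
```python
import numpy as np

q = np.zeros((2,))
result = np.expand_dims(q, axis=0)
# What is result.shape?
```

(1, 2)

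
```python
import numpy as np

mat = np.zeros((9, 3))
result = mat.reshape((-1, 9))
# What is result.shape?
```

(3, 9)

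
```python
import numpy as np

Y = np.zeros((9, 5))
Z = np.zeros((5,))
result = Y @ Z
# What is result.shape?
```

(9,)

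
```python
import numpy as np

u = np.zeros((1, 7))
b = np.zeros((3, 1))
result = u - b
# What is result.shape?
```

(3, 7)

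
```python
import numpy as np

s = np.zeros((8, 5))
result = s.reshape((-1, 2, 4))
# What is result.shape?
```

(5, 2, 4)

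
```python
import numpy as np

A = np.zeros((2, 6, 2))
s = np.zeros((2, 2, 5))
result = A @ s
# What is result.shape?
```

(2, 6, 5)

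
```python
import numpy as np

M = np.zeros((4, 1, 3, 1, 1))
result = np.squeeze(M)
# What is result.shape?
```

(4, 3)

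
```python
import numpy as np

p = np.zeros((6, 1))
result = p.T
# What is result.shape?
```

(1, 6)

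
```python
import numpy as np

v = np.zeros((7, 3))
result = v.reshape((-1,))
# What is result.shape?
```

(21,)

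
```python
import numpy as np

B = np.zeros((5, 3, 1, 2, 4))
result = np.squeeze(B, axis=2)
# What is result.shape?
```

(5, 3, 2, 4)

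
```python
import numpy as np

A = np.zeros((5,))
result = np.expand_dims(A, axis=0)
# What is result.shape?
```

(1, 5)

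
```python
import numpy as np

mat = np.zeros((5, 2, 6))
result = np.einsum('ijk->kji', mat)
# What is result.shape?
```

(6, 2, 5)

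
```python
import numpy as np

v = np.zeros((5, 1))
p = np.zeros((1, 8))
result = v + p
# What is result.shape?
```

(5, 8)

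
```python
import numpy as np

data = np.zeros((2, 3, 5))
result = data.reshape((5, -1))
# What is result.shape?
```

(5, 6)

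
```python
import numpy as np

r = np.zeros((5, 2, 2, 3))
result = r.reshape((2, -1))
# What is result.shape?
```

(2, 30)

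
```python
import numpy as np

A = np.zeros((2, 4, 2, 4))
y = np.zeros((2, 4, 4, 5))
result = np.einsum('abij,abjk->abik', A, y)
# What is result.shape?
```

(2, 4, 2, 5)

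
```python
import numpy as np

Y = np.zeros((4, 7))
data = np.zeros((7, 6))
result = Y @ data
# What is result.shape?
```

(4, 6)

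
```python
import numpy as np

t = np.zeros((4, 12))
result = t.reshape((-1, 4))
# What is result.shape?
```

(12, 4)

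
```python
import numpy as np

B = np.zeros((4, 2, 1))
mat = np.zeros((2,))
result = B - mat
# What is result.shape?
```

(4, 2, 2)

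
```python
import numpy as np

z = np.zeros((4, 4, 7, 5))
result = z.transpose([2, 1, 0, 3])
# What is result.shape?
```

(7, 4, 4, 5)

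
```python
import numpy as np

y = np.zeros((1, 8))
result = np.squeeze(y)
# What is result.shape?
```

(8,)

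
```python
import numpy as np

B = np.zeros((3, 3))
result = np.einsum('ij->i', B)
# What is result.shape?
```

(3,)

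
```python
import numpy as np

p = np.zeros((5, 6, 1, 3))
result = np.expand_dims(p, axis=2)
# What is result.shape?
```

(5, 6, 1, 1, 3)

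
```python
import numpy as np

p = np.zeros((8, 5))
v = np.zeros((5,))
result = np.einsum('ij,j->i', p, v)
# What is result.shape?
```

(8,)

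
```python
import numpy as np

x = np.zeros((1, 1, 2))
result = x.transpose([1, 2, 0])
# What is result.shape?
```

(1, 2, 1)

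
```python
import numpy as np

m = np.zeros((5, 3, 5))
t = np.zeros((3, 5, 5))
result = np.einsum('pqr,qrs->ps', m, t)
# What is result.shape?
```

(5, 5)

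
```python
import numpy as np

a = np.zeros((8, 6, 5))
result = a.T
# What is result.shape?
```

(5, 6, 8)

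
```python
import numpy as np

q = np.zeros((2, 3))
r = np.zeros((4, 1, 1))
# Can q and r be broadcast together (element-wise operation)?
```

Yes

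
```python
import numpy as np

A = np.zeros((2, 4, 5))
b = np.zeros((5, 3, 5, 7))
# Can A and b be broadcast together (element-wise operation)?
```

No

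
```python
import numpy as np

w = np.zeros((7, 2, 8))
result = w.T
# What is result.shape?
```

(8, 2, 7)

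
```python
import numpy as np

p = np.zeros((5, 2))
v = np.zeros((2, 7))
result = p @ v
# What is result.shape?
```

(5, 7)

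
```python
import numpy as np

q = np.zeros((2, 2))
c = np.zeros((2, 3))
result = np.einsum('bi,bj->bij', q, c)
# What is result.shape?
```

(2, 2, 3)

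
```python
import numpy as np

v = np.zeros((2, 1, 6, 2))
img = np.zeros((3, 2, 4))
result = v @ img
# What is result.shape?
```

(2, 3, 6, 4)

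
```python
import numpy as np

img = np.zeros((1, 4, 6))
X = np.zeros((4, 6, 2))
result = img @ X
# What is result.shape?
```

(4, 4, 2)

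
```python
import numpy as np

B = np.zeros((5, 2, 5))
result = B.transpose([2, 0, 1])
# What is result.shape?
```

(5, 5, 2)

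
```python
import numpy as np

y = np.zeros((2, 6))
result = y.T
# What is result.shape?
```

(6, 2)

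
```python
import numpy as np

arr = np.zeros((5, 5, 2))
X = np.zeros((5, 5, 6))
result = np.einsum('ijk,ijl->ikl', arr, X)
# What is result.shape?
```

(5, 2, 6)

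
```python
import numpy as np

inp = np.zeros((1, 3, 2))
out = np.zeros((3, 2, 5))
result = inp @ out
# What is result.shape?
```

(3, 3, 5)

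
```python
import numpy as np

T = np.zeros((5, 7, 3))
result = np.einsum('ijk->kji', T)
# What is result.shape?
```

(3, 7, 5)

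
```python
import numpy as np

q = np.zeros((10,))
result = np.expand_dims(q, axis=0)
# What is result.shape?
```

(1, 10)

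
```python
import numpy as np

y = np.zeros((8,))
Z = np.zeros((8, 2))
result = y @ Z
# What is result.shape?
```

(2,)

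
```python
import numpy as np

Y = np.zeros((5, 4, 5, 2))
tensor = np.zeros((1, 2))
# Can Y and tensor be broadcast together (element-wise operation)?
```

Yes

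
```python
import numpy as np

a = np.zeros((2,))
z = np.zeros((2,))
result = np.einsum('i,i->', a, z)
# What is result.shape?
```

()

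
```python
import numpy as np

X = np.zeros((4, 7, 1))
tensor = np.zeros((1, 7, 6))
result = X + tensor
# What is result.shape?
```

(4, 7, 6)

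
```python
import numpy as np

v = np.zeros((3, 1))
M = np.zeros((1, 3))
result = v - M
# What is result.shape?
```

(3, 3)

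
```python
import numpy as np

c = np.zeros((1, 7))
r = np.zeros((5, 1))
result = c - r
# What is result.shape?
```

(5, 7)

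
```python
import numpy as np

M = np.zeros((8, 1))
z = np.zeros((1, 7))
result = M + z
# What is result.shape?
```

(8, 7)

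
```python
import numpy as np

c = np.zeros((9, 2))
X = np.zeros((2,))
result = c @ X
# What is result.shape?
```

(9,)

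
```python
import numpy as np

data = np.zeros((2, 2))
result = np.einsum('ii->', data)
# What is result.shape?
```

()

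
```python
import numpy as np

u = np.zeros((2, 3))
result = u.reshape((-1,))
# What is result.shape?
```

(6,)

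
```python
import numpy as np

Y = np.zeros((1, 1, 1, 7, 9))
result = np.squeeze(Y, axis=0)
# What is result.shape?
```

(1, 1, 7, 9)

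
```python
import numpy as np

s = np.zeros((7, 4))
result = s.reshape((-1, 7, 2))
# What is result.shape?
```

(2, 7, 2)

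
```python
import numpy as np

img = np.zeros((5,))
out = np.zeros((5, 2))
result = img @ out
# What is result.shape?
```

(2,)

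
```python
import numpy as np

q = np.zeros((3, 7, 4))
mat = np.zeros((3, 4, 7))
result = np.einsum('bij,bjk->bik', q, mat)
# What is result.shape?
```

(3, 7, 7)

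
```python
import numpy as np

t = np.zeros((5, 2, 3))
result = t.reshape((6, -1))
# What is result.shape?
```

(6, 5)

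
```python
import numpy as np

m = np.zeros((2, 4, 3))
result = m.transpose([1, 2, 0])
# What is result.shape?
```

(4, 3, 2)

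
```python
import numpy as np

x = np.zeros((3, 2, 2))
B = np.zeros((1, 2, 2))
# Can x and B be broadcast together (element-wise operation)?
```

Yes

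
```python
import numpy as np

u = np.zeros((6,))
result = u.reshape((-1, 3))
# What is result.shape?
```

(2, 3)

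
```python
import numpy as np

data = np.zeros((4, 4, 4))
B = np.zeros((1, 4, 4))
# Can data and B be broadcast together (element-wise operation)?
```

Yes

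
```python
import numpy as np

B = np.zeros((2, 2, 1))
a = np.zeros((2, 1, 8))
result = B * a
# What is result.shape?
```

(2, 2, 8)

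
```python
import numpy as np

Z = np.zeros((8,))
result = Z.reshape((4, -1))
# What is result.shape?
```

(4, 2)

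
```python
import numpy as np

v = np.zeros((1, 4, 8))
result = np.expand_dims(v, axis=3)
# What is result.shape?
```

(1, 4, 8, 1)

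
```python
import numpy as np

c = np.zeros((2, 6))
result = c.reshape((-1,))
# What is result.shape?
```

(12,)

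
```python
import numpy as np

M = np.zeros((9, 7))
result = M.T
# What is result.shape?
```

(7, 9)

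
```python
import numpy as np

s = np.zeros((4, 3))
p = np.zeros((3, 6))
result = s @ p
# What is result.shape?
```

(4, 6)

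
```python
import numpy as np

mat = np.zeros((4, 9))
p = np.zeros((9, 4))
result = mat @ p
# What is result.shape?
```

(4, 4)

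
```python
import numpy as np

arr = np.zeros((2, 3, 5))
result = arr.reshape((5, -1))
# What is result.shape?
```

(5, 6)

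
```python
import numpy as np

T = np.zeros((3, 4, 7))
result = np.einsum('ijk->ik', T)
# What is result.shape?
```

(3, 7)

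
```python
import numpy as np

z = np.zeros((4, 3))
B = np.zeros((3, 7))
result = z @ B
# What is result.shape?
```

(4, 7)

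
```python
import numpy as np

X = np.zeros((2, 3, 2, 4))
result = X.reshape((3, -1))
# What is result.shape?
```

(3, 16)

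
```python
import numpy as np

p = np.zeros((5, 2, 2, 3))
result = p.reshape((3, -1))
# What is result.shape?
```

(3, 20)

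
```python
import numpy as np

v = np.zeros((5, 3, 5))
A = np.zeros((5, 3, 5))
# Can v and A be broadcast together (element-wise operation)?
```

Yes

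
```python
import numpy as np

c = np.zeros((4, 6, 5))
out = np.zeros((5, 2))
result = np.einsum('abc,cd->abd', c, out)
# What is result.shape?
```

(4, 6, 2)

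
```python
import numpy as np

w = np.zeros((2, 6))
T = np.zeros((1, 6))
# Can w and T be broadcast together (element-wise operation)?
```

Yes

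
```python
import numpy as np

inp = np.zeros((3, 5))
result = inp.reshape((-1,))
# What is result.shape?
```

(15,)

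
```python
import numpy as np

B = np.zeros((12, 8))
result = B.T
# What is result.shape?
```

(8, 12)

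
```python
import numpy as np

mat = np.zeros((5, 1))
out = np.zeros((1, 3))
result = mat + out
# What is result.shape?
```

(5, 3)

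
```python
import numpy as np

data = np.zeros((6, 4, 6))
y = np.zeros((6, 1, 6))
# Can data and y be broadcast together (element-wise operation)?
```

Yes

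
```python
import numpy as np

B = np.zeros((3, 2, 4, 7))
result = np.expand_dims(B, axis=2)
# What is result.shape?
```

(3, 2, 1, 4, 7)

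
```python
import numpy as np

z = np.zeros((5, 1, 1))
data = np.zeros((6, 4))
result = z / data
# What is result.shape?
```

(5, 6, 4)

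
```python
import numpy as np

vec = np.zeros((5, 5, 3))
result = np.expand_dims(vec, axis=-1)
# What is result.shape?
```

(5, 5, 3, 1)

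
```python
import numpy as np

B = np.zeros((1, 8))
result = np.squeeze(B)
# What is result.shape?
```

(8,)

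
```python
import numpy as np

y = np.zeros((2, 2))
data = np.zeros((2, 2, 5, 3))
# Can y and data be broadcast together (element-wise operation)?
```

No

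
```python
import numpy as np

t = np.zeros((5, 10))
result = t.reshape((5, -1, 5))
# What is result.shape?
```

(5, 2, 5)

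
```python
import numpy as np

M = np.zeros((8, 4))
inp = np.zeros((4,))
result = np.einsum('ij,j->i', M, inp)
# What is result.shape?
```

(8,)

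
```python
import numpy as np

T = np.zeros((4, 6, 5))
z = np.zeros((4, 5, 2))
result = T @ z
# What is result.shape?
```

(4, 6, 2)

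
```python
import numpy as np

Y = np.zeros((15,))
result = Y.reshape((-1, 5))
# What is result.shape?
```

(3, 5)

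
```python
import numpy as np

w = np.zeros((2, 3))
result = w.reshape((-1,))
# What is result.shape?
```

(6,)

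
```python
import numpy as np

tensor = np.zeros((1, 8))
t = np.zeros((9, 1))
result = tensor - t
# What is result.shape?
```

(9, 8)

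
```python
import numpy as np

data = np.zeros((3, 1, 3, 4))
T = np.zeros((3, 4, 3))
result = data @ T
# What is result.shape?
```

(3, 3, 3, 3)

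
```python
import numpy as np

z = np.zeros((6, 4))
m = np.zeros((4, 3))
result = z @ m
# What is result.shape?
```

(6, 3)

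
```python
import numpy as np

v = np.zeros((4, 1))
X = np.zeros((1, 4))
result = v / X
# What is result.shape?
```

(4, 4)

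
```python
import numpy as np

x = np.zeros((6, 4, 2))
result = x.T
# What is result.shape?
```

(2, 4, 6)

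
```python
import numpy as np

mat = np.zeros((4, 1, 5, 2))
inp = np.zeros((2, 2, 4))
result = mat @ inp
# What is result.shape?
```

(4, 2, 5, 4)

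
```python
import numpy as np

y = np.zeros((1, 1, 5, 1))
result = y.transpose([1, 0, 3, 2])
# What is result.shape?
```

(1, 1, 1, 5)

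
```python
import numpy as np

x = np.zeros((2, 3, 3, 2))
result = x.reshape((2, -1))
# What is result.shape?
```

(2, 18)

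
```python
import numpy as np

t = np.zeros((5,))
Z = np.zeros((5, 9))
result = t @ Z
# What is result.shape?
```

(9,)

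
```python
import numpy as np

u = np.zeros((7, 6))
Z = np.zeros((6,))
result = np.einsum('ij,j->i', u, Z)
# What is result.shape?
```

(7,)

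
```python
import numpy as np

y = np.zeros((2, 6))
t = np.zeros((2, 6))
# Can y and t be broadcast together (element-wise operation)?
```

Yes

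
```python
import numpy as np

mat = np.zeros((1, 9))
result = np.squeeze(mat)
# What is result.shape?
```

(9,)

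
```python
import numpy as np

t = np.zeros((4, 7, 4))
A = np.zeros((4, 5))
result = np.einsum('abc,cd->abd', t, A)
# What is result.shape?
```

(4, 7, 5)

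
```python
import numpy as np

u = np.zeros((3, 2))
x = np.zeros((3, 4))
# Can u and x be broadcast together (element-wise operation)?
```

No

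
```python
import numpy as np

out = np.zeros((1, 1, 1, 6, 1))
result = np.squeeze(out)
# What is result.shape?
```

(6,)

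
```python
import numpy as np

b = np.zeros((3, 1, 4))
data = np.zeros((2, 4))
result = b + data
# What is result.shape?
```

(3, 2, 4)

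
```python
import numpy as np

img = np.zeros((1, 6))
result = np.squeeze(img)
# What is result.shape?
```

(6,)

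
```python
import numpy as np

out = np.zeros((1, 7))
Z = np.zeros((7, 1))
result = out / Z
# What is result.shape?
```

(7, 7)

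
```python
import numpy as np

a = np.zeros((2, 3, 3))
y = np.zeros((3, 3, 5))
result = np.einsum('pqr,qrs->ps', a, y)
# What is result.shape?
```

(2, 5)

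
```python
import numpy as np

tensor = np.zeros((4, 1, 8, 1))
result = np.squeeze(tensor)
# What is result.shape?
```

(4, 8)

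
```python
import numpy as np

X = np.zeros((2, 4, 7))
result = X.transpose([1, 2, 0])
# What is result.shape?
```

(4, 7, 2)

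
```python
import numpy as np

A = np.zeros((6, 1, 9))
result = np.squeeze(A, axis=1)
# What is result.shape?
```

(6, 9)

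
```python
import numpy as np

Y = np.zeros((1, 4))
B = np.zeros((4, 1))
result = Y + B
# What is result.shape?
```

(4, 4)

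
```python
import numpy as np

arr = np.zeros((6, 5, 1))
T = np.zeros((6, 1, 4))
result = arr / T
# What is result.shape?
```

(6, 5, 4)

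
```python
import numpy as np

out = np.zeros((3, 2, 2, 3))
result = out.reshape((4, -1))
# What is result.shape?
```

(4, 9)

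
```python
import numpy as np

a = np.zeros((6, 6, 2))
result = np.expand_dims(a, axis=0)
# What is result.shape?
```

(1, 6, 6, 2)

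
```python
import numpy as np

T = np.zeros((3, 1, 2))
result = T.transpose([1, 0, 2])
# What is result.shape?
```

(1, 3, 2)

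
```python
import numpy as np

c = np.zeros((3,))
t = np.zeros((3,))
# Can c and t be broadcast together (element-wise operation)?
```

Yes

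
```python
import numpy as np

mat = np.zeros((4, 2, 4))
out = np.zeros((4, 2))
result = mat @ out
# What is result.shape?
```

(4, 2, 2)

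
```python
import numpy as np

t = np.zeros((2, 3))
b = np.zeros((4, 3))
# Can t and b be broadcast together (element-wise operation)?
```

No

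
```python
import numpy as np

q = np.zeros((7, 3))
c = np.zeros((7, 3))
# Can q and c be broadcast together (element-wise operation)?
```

Yes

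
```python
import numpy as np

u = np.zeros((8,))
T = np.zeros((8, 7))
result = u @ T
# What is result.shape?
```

(7,)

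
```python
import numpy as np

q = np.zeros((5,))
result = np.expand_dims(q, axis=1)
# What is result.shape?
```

(5, 1)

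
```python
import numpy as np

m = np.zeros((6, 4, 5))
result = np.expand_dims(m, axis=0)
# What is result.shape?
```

(1, 6, 4, 5)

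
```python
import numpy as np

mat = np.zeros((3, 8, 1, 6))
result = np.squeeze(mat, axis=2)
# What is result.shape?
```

(3, 8, 6)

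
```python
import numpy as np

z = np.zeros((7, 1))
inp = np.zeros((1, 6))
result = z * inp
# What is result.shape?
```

(7, 6)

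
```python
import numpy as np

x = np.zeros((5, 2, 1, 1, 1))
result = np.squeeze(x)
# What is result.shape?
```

(5, 2)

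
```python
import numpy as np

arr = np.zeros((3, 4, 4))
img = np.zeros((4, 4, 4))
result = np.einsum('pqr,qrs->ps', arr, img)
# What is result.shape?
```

(3, 4)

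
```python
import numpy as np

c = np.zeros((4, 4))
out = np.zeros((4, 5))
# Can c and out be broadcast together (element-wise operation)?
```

No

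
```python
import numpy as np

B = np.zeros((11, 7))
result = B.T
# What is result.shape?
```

(7, 11)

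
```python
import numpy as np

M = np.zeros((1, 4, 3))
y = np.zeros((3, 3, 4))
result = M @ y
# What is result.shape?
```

(3, 4, 4)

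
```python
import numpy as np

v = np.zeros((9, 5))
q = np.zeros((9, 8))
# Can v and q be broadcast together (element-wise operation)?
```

No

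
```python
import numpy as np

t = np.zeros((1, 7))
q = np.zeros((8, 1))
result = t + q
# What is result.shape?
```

(8, 7)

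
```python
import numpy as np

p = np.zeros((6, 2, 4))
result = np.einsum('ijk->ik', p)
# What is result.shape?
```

(6, 4)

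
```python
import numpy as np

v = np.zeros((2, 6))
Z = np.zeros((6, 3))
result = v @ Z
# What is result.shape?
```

(2, 3)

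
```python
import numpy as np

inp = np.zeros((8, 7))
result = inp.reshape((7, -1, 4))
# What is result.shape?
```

(7, 2, 4)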